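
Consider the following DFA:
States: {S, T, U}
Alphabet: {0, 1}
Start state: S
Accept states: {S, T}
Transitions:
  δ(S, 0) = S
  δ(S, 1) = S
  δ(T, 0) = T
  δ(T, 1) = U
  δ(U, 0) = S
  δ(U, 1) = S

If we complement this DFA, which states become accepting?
Complement accept states = All states \ Original accept states
= {S, T, U} \ {S, T}
{U}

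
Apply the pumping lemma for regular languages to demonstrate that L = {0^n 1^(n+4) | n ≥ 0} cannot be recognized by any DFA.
Assume L is regular with pumping length p. Idea: pumping the 0-block breaks the fixed offset of 4.
Choose s = 0^p 1^(p+4) ∈ L. By the pumping lemma, s = xyz with |xy| ≤ p, |y| > 0, so y = 0^k with k ≥ 1. Then xy²z = 0^(p+k) 1^(p+4). For this to be in L we would need p+4 = (p+k)+4, i.e. k = 0, contradicting k ≥ 1. So xy²z ∉ L.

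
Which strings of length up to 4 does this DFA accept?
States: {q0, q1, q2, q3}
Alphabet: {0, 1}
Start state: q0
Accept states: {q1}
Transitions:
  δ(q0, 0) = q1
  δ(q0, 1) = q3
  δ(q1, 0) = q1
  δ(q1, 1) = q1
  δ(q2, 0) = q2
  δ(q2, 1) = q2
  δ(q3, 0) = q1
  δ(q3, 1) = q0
0, 00, 01, 10, 000, 001, 010, 011, 100, 101, 110, 0000, 0001, 0010, 0011, 0100, 0101, 0110, 0111, 1000, 1001, 1010, 1011, 1100, 1101, 1110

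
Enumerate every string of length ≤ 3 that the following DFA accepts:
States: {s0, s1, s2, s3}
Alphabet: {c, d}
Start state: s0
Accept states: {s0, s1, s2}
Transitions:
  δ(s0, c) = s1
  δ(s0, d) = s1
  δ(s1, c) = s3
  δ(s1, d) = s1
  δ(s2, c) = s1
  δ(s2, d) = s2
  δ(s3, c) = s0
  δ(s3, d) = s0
ε, c, d, cd, dd, ccc, ccd, cdd, dcc, dcd, ddd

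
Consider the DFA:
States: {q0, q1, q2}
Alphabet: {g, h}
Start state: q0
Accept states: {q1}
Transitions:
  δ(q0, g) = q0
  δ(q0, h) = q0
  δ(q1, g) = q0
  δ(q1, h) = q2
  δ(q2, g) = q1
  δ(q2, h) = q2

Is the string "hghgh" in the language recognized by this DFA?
Processing string "hghgh":
  q0 --h--> q0
  q0 --g--> q0
  q0 --h--> q0
  q0 --g--> q0
  q0 --h--> q0
Final state: q0
Accept states: {q1}
No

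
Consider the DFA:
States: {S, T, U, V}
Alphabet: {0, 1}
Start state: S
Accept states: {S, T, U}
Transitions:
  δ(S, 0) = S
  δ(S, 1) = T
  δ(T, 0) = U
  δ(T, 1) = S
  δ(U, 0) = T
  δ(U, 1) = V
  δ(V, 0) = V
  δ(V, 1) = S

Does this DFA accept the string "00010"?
Processing string "00010":
  S --0--> S
  S --0--> S
  S --0--> S
  S --1--> T
  T --0--> U
Final state: U
Accept states: {S, T, U}
Yes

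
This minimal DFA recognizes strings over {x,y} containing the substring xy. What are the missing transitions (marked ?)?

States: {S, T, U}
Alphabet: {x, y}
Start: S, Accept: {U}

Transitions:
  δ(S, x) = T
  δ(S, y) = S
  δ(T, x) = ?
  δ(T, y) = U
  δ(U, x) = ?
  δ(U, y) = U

From the language and accept set, identify what each state tracks — S: no x seen yet; T: seen a x, waiting for y; U: substring xy seen.
Each missing δ(q, a) is the state matching the new tracked value after reading a.
δ(T, x) = T; δ(U, x) = U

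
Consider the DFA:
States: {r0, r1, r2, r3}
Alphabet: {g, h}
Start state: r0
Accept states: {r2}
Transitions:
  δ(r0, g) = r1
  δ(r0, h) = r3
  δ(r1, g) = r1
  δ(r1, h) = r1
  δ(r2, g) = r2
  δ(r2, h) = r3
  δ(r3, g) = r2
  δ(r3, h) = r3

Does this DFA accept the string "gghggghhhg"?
Processing string "gghggghhhg":
  r0 --g--> r1
  r1 --g--> r1
  r1 --h--> r1
  r1 --g--> r1
  r1 --g--> r1
  r1 --g--> r1
  r1 --h--> r1
  r1 --h--> r1
  r1 --h--> r1
  r1 --g--> r1
Final state: r1
Accept states: {r2}
No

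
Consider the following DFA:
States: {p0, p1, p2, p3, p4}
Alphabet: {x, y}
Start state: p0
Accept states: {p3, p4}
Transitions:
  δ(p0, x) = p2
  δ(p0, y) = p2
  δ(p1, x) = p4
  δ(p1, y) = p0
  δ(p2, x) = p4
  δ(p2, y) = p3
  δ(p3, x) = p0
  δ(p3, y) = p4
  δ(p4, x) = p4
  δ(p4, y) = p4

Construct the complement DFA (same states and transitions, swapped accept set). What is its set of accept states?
Complement accept states = All states \ Original accept states
= {p0, p1, p2, p3, p4} \ {p3, p4}
{p0, p1, p2}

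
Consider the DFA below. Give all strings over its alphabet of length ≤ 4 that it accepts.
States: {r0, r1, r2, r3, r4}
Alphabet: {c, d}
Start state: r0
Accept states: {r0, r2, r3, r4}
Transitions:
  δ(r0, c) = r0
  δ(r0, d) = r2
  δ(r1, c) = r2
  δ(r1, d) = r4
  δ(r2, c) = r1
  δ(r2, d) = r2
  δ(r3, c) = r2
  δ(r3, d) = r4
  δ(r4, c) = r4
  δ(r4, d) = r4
ε, c, d, cc, cd, dd, ccc, ccd, cdd, dcc, dcd, ddd, cccc, cccd, ccdd, cdcc, cdcd, cddd, dccd, dcdc, dcdd, ddcc, ddcd, dddd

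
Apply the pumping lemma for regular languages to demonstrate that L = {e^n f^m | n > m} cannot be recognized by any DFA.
Assume L is regular with pumping length p. Idea: pumping down the e-block drops the e-count to at most the f-count.
Choose s = e^(p+1) f^p ∈ L (|s| = 2p+1 ≥ p). By the pumping lemma, s = xyz with |xy| ≤ p, |y| > 0, so y = e^k with k ≥ 1. Take i = 0: xz = e^(p+1−k) f^p. Since k ≥ 1, p+1−k ≤ p, so the number of e's is no longer strictly greater than the number of f's, hence xz ∉ L.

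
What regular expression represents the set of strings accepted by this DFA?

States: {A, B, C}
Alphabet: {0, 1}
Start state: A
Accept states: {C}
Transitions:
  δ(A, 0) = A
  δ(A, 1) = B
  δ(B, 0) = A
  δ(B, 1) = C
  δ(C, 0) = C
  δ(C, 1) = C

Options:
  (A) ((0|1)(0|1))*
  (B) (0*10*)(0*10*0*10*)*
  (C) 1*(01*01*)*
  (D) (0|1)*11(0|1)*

Check each option against the DFA on short strings; one disagreement eliminates an option:
  (A) ((0|1)(0|1))*: on ε the DFA stays in A and rejects (A ∉ Accept), but the regex matches it → eliminate
  (B) (0*10*)(0*10*0*10*)*: on '1' the DFA goes A → B and rejects (B ∉ Accept), but the regex matches it → eliminate
  (C) 1*(01*01*)*: on ε the DFA stays in A and rejects (A ∉ Accept), but the regex matches it → eliminate
  (D) (0|1)*11(0|1)*: agrees with the DFA on every string of length ≤ 6
Only (D) is consistent with the DFA.
(D) (0|1)*11(0|1)*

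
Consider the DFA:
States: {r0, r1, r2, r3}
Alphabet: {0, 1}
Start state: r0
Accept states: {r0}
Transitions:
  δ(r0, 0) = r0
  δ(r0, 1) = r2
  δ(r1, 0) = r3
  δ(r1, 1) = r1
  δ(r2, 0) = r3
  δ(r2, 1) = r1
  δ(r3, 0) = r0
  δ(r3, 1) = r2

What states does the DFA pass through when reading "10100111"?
read '1': r0 → r2
  read '0': r2 → r3
  read '1': r3 → r2
  read '0': r2 → r3
  read '0': r3 → r0
  read '1': r0 → r2
  read '1': r2 → r1
  read '1': r1 → r1
r0 -> r2 -> r3 -> r2 -> r3 -> r0 -> r2 -> r1 -> r1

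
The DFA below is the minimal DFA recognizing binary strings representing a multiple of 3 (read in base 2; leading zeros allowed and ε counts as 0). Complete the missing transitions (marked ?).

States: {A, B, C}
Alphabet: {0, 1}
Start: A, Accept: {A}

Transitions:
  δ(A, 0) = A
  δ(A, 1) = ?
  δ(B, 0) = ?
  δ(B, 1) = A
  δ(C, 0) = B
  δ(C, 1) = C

From the language and accept set, identify what each state tracks — A: value ≡ 0 (mod 3); B: value ≡ 1 (mod 3); C: value ≡ 2 (mod 3).
Each missing δ(q, a) is the state matching the new tracked value after reading a.
δ(A, 1) = B; δ(B, 0) = C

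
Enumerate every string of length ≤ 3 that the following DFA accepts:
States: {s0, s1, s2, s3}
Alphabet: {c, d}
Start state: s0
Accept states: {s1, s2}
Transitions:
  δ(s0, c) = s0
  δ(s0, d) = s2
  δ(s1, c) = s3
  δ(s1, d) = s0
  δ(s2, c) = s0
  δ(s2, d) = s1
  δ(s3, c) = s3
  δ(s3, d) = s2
d, cd, dd, ccd, cdd, dcd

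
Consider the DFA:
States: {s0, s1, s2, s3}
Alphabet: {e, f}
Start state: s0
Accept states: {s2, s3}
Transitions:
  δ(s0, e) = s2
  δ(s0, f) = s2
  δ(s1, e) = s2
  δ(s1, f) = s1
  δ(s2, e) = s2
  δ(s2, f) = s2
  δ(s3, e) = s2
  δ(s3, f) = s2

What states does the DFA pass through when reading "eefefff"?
read 'e': s0 → s2
  read 'e': s2 → s2
  read 'f': s2 → s2
  read 'e': s2 → s2
  read 'f': s2 → s2
  read 'f': s2 → s2
  read 'f': s2 → s2
s0 -> s2 -> s2 -> s2 -> s2 -> s2 -> s2 -> s2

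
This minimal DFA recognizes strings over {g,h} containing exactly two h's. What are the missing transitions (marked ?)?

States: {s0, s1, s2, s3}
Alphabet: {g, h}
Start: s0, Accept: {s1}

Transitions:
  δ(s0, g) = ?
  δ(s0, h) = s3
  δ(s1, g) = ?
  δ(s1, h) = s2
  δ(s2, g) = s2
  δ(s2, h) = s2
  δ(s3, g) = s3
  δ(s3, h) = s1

From the language and accept set, identify what each state tracks — s0: zero h's; s1: two h's; s2: ≥ three h's (dead); s3: one h.
Each missing δ(q, a) is the state matching the new tracked value after reading a.
δ(s0, g) = s0; δ(s1, g) = s1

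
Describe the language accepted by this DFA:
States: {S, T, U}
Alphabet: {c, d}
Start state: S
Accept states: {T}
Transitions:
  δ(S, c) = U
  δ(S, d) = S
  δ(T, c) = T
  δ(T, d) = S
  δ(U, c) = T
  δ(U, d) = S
Testing a few strings:
  'cc' → accept
  'dccd' → reject
  'dd' → reject
  'dc' → reject
State roles: S=last symbol not c; T=two trailing c's; U=one trailing c
All strings over {c,d} ending with cc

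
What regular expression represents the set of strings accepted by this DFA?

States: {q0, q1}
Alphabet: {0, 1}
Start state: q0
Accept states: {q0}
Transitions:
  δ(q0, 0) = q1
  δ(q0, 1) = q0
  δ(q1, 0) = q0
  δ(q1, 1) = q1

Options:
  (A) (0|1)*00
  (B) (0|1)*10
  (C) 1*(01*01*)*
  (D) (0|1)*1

Check each option against the DFA on short strings; one disagreement eliminates an option:
  (A) (0|1)*00: on ε the DFA stays in q0 and accepts (q0 ∈ Accept), but the regex does not match it → eliminate
  (B) (0|1)*10: on ε the DFA stays in q0 and accepts (q0 ∈ Accept), but the regex does not match it → eliminate
  (C) 1*(01*01*)*: agrees with the DFA on every string of length ≤ 6
  (D) (0|1)*1: on ε the DFA stays in q0 and accepts (q0 ∈ Accept), but the regex does not match it → eliminate
Only (C) is consistent with the DFA.
(C) 1*(01*01*)*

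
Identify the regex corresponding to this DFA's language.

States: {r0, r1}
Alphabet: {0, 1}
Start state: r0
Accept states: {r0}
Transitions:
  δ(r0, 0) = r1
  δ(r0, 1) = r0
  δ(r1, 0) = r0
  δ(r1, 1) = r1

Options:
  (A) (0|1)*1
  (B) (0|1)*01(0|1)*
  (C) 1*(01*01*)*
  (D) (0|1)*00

Check each option against the DFA on short strings; one disagreement eliminates an option:
  (A) (0|1)*1: on ε the DFA stays in r0 and accepts (r0 ∈ Accept), but the regex does not match it → eliminate
  (B) (0|1)*01(0|1)*: on ε the DFA stays in r0 and accepts (r0 ∈ Accept), but the regex does not match it → eliminate
  (C) 1*(01*01*)*: agrees with the DFA on every string of length ≤ 6
  (D) (0|1)*00: on ε the DFA stays in r0 and accepts (r0 ∈ Accept), but the regex does not match it → eliminate
Only (C) is consistent with the DFA.
(C) 1*(01*01*)*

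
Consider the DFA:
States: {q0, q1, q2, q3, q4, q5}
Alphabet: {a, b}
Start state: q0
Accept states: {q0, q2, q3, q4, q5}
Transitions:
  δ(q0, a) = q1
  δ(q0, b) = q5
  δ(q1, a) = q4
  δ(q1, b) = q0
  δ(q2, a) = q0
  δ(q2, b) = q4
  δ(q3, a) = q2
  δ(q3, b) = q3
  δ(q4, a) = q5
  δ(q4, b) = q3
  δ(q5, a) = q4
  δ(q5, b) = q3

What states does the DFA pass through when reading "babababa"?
read 'b': q0 → q5
  read 'a': q5 → q4
  read 'b': q4 → q3
  read 'a': q3 → q2
  read 'b': q2 → q4
  read 'a': q4 → q5
  read 'b': q5 → q3
  read 'a': q3 → q2
q0 -> q5 -> q4 -> q3 -> q2 -> q4 -> q5 -> q3 -> q2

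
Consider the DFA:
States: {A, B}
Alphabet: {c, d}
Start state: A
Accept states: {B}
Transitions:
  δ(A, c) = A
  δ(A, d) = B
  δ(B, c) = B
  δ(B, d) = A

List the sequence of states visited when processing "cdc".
read 'c': A → A
  read 'd': A → B
  read 'c': B → B
A -> A -> B -> B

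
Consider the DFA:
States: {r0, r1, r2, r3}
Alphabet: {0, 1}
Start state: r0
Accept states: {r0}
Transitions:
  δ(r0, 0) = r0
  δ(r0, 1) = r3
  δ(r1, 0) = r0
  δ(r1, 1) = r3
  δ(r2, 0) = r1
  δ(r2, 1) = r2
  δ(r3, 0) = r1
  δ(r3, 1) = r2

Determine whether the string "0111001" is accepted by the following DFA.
Processing string "0111001":
  r0 --0--> r0
  r0 --1--> r3
  r3 --1--> r2
  r2 --1--> r2
  r2 --0--> r1
  r1 --0--> r0
  r0 --1--> r3
Final state: r3
Accept states: {r0}
No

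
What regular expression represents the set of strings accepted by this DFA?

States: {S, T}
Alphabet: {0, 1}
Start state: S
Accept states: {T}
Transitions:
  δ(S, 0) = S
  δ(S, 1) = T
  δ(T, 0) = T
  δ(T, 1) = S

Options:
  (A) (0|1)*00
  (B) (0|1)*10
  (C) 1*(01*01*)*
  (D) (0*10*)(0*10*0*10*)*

Check each option against the DFA on short strings; one disagreement eliminates an option:
  (A) (0|1)*00: on '1' the DFA goes S → T and accepts (T ∈ Accept), but the regex does not match it → eliminate
  (B) (0|1)*10: on '1' the DFA goes S → T and accepts (T ∈ Accept), but the regex does not match it → eliminate
  (C) 1*(01*01*)*: on ε the DFA stays in S and rejects (S ∉ Accept), but the regex matches it → eliminate
  (D) (0*10*)(0*10*0*10*)*: agrees with the DFA on every string of length ≤ 6
Only (D) is consistent with the DFA.
(D) (0*10*)(0*10*0*10*)*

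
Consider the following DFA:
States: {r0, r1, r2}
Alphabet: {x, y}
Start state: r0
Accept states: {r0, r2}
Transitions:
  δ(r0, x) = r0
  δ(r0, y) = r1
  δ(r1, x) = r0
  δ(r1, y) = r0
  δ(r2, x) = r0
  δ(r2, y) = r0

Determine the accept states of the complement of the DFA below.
Complement accept states = All states \ Original accept states
= {r0, r1, r2} \ {r0, r2}
{r1}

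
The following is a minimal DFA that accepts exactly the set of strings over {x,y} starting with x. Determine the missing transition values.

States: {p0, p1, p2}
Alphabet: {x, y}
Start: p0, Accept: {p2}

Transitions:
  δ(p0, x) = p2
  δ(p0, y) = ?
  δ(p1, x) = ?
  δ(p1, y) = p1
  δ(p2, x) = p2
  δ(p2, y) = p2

From the language and accept set, identify what each state tracks — p0: no input read; p1: started with y (dead); p2: started with x.
Each missing δ(q, a) is the state matching the new tracked value after reading a.
δ(p0, y) = p1; δ(p1, x) = p1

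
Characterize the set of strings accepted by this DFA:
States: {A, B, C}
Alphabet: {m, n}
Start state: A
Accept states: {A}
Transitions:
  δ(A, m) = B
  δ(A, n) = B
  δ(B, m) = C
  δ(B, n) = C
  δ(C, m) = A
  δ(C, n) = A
Testing a few strings:
  'mmnm' → reject
  'mnmn' → reject
  'nmm' → accept
  'n' → reject
State roles: A=length ≡ 0 (mod 3); B=length ≡ 1 (mod 3); C=length ≡ 2 (mod 3)
All strings over {m,n} whose length is a multiple of 3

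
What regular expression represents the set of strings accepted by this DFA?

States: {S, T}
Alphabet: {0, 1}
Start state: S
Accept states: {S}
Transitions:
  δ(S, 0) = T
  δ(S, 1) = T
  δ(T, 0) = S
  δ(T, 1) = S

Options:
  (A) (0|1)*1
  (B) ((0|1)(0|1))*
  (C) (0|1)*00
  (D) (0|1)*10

Check each option against the DFA on short strings; one disagreement eliminates an option:
  (A) (0|1)*1: on ε the DFA stays in S and accepts (S ∈ Accept), but the regex does not match it → eliminate
  (B) ((0|1)(0|1))*: agrees with the DFA on every string of length ≤ 6
  (C) (0|1)*00: on ε the DFA stays in S and accepts (S ∈ Accept), but the regex does not match it → eliminate
  (D) (0|1)*10: on ε the DFA stays in S and accepts (S ∈ Accept), but the regex does not match it → eliminate
Only (B) is consistent with the DFA.
(B) ((0|1)(0|1))*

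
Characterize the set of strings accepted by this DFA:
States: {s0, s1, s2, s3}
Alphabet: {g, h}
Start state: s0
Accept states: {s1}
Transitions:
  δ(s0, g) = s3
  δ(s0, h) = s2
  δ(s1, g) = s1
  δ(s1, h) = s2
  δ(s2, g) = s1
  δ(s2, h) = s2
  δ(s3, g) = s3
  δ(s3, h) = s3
Testing a few strings:
  'gg' → reject
  'gh' → reject
  'g' → reject
  'hhgg' → accept
State roles: s0=no input read; s1=started with h, last symbol g; s2=started with h, last symbol h; s3=started with g (dead)
All strings over {g,h} that start with h and end with g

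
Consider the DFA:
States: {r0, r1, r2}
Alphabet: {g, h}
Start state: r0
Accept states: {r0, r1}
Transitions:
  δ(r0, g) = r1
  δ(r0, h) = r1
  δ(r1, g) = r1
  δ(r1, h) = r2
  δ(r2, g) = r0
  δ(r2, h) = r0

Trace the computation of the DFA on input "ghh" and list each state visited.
read 'g': r0 → r1
  read 'h': r1 → r2
  read 'h': r2 → r0
r0 -> r1 -> r2 -> r0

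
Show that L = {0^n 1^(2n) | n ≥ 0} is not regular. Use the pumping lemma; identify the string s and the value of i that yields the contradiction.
Assume L is regular with pumping length p. Idea: pumping the 0-block breaks the 1:2 ratio.
Choose s = 0^p 1^(2p) (length 3p ≥ p). By the pumping lemma, s = xyz with |xy| ≤ p, |y| > 0, so y = 0^k with k ≥ 1. Then xy²z = 0^(p+k) 1^(2p). For this to be in L we would need 2p = 2(p+k), i.e. 2k = 0, contradicting k ≥ 1. So xy²z ∉ L.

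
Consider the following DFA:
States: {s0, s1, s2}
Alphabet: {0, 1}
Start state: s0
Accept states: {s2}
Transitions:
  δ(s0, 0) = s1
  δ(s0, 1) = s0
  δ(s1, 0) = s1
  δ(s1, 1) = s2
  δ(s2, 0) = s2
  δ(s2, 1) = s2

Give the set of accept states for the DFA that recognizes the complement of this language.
Complement accept states = All states \ Original accept states
= {s0, s1, s2} \ {s2}
{s0, s1}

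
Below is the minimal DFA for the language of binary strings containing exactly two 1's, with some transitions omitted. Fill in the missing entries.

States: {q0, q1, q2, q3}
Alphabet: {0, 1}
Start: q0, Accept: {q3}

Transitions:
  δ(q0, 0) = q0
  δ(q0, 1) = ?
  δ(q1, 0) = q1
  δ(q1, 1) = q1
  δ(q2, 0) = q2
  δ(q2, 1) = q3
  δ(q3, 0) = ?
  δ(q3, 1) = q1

From the language and accept set, identify what each state tracks — q0: zero 1's; q1: ≥ three 1's (dead); q2: one 1; q3: two 1's.
Each missing δ(q, a) is the state matching the new tracked value after reading a.
δ(q0, 1) = q2; δ(q3, 0) = q3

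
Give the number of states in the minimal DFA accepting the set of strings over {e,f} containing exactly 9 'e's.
By Myhill–Nerode, count the distinguishable equivalence classes: 11 classes — having seen 0, 1, …, 9, or >9 copies of 'e'; the count-9 class is the only accepting one and >9 is dead.
11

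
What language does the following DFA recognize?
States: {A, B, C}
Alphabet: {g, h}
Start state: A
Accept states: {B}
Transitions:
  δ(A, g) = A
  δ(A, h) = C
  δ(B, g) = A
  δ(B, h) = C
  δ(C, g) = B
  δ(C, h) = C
Testing a few strings:
  'h' → reject
  'hgh' → reject
  'g' → reject
  'hhhh' → reject
State roles: A=no suffix match; B=suffix is hg; C=one trailing h
All strings over {g,h} ending with hg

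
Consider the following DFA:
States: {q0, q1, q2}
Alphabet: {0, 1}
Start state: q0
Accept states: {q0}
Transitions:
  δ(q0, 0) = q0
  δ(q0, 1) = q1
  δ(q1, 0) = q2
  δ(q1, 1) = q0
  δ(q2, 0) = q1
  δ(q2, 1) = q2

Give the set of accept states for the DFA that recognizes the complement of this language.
Complement accept states = All states \ Original accept states
= {q0, q1, q2} \ {q0}
{q1, q2}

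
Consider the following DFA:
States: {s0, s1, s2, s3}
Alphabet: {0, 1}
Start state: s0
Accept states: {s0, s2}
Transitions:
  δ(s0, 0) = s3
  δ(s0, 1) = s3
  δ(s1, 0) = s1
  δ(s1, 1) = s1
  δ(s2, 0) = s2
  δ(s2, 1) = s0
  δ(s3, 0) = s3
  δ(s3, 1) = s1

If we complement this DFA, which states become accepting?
Complement accept states = All states \ Original accept states
= {s0, s1, s2, s3} \ {s0, s2}
{s1, s3}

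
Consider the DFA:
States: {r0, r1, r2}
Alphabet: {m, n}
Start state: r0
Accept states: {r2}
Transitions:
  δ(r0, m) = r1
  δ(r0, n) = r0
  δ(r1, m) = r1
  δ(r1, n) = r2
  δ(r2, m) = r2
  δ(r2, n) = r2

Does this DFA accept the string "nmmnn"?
Processing string "nmmnn":
  r0 --n--> r0
  r0 --m--> r1
  r1 --m--> r1
  r1 --n--> r2
  r2 --n--> r2
Final state: r2
Accept states: {r2}
Yes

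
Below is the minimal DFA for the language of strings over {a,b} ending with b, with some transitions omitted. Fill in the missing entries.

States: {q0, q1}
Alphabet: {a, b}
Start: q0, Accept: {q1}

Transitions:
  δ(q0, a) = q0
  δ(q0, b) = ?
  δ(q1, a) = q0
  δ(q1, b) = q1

From the language and accept set, identify what each state tracks — q0: last symbol not b; q1: last symbol is b.
Each missing δ(q, a) is the state matching the new tracked value after reading a.
δ(q0, b) = q1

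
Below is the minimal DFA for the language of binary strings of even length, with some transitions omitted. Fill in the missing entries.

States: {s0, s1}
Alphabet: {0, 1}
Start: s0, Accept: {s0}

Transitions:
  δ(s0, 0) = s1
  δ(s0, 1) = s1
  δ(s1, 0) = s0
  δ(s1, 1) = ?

From the language and accept set, identify what each state tracks — s0: even length so far; s1: odd length so far.
Each missing δ(q, a) is the state matching the new tracked value after reading a.
δ(s1, 1) = s0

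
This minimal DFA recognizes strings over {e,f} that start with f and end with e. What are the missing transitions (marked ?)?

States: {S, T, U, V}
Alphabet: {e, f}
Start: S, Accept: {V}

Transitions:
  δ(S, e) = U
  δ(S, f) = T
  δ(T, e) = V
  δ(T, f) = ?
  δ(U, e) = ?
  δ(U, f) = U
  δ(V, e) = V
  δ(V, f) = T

From the language and accept set, identify what each state tracks — S: no input read; T: started with f, last symbol f; U: started with e (dead); V: started with f, last symbol e.
Each missing δ(q, a) is the state matching the new tracked value after reading a.
δ(T, f) = T; δ(U, e) = U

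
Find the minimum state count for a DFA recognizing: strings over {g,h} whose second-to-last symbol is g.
By Myhill–Nerode, count the distinguishable equivalence classes: 2^2 = 4 classes — the DFA must remember the last 2 symbols read; every pair of distinct length-2 suffixes is distinguishable by some continuation.
4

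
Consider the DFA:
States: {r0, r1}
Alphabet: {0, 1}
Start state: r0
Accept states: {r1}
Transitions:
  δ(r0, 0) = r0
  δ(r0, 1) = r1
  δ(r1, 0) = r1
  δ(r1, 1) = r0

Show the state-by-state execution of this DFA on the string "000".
read '0': r0 → r0
  read '0': r0 → r0
  read '0': r0 → r0
r0 -> r0 -> r0 -> r0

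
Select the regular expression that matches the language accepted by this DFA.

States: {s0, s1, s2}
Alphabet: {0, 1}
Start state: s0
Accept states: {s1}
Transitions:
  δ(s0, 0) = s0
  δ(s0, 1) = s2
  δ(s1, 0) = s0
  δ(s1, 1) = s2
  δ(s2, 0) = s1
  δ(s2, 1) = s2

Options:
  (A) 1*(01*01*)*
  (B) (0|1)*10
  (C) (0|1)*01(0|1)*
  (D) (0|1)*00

Check each option against the DFA on short strings; one disagreement eliminates an option:
  (A) 1*(01*01*)*: on ε the DFA stays in s0 and rejects (s0 ∉ Accept), but the regex matches it → eliminate
  (B) (0|1)*10: agrees with the DFA on every string of length ≤ 6
  (C) (0|1)*01(0|1)*: on '01' the DFA goes s0 → s0 → s2 and rejects (s2 ∉ Accept), but the regex matches it → eliminate
  (D) (0|1)*00: on '00' the DFA goes s0 → s0 → s0 and rejects (s0 ∉ Accept), but the regex matches it → eliminate
Only (B) is consistent with the DFA.
(B) (0|1)*10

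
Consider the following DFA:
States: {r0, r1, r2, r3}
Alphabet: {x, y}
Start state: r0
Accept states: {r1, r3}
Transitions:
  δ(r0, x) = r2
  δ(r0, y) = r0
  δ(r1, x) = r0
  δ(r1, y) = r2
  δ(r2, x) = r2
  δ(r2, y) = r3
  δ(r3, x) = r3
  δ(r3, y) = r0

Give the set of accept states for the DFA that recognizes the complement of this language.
Complement accept states = All states \ Original accept states
= {r0, r1, r2, r3} \ {r1, r3}
{r0, r2}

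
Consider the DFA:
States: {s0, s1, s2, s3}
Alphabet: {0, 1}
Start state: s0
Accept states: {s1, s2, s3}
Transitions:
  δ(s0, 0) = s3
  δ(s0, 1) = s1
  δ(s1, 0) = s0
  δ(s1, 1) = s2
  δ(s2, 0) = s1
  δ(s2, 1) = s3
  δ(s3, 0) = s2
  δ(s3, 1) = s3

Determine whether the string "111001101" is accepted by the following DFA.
Processing string "111001101":
  s0 --1--> s1
  s1 --1--> s2
  s2 --1--> s3
  s3 --0--> s2
  s2 --0--> s1
  s1 --1--> s2
  s2 --1--> s3
  s3 --0--> s2
  s2 --1--> s3
Final state: s3
Accept states: {s1, s2, s3}
Yes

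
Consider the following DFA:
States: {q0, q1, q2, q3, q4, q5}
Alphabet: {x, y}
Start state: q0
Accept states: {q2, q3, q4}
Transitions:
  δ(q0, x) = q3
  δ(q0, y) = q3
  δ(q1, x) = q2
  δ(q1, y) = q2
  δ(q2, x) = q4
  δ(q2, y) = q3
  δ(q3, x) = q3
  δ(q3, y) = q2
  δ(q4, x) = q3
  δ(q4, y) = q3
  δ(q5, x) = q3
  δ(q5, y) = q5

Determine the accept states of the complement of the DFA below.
Complement accept states = All states \ Original accept states
= {q0, q1, q2, q3, q4, q5} \ {q2, q3, q4}
{q0, q1, q5}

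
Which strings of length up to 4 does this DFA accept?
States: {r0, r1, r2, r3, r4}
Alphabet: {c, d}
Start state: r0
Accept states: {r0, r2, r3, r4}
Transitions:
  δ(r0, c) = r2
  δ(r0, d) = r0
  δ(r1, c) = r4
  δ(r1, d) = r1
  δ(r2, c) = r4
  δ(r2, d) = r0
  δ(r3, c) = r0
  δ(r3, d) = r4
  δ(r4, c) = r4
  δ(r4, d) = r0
ε, c, d, cc, cd, dc, dd, ccc, ccd, cdc, cdd, dcc, dcd, ddc, ddd, cccc, cccd, ccdc, ccdd, cdcc, cdcd, cddc, cddd, dccc, dccd, dcdc, dcdd, ddcc, ddcd, dddc, dddd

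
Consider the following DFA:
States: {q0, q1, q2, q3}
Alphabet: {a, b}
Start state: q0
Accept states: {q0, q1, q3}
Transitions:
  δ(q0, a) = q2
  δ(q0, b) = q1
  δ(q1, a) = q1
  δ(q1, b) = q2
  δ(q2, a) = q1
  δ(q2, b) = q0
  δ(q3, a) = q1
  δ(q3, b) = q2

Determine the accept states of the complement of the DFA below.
Complement accept states = All states \ Original accept states
= {q0, q1, q2, q3} \ {q0, q1, q3}
{q2}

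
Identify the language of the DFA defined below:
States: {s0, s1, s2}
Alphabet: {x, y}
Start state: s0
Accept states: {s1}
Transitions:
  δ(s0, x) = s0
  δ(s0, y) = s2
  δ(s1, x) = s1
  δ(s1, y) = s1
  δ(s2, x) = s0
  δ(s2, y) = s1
Testing a few strings:
  'y' → reject
  'xy' → reject
  'x' → reject
  'xyyx' → accept
State roles: s0=no progress toward yy; s1=substring yy seen; s2=one trailing y
All strings over {x,y} containing the substring yy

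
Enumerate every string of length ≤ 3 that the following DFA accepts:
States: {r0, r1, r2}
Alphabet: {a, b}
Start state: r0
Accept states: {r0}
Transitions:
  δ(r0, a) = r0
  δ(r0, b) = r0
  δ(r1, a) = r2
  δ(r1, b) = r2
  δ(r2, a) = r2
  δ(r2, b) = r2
ε, a, b, aa, ab, ba, bb, aaa, aab, aba, abb, baa, bab, bba, bbb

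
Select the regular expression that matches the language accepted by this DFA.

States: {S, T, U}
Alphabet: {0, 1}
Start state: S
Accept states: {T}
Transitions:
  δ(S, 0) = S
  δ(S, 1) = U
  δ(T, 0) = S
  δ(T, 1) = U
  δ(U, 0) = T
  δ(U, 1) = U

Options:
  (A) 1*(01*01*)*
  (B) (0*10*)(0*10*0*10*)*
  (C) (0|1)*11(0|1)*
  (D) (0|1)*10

Check each option against the DFA on short strings; one disagreement eliminates an option:
  (A) 1*(01*01*)*: on ε the DFA stays in S and rejects (S ∉ Accept), but the regex matches it → eliminate
  (B) (0*10*)(0*10*0*10*)*: on '1' the DFA goes S → U and rejects (U ∉ Accept), but the regex matches it → eliminate
  (C) (0|1)*11(0|1)*: on '10' the DFA goes S → U → T and accepts (T ∈ Accept), but the regex does not match it → eliminate
  (D) (0|1)*10: agrees with the DFA on every string of length ≤ 6
Only (D) is consistent with the DFA.
(D) (0|1)*10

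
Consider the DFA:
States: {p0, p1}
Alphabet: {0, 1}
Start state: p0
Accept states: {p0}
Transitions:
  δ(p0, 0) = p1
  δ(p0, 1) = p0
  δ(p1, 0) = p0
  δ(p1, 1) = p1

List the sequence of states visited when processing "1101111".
read '1': p0 → p0
  read '1': p0 → p0
  read '0': p0 → p1
  read '1': p1 → p1
  read '1': p1 → p1
  read '1': p1 → p1
  read '1': p1 → p1
p0 -> p0 -> p0 -> p1 -> p1 -> p1 -> p1 -> p1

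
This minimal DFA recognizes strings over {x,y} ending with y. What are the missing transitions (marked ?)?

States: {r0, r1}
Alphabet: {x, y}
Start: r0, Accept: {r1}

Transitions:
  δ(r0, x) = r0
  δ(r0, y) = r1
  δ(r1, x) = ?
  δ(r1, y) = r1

From the language and accept set, identify what each state tracks — r0: last symbol not y; r1: last symbol is y.
Each missing δ(q, a) is the state matching the new tracked value after reading a.
δ(r1, x) = r0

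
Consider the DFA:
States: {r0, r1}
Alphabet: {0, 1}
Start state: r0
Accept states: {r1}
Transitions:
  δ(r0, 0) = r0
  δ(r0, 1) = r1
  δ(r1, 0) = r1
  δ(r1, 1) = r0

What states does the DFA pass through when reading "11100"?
read '1': r0 → r1
  read '1': r1 → r0
  read '1': r0 → r1
  read '0': r1 → r1
  read '0': r1 → r1
r0 -> r1 -> r0 -> r1 -> r1 -> r1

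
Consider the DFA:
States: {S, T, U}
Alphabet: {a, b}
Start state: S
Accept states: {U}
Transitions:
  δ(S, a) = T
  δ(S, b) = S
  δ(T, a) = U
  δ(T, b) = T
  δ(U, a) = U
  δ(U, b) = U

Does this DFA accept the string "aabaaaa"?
Processing string "aabaaaa":
  S --a--> T
  T --a--> U
  U --b--> U
  U --a--> U
  U --a--> U
  U --a--> U
  U --a--> U
Final state: U
Accept states: {U}
Yes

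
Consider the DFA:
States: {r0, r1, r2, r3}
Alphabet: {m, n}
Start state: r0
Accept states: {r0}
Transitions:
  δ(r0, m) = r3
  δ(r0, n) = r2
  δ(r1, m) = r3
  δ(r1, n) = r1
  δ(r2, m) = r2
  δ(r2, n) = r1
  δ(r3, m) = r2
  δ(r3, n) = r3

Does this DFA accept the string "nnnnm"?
Processing string "nnnnm":
  r0 --n--> r2
  r2 --n--> r1
  r1 --n--> r1
  r1 --n--> r1
  r1 --m--> r3
Final state: r3
Accept states: {r0}
No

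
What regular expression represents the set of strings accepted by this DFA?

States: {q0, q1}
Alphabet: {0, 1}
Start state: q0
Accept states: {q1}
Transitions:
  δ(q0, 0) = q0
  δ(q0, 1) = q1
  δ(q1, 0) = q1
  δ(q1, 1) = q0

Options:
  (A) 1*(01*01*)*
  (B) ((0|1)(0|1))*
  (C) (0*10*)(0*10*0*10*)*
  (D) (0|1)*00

Check each option against the DFA on short strings; one disagreement eliminates an option:
  (A) 1*(01*01*)*: on ε the DFA stays in q0 and rejects (q0 ∉ Accept), but the regex matches it → eliminate
  (B) ((0|1)(0|1))*: on ε the DFA stays in q0 and rejects (q0 ∉ Accept), but the regex matches it → eliminate
  (C) (0*10*)(0*10*0*10*)*: agrees with the DFA on every string of length ≤ 6
  (D) (0|1)*00: on '1' the DFA goes q0 → q1 and accepts (q1 ∈ Accept), but the regex does not match it → eliminate
Only (C) is consistent with the DFA.
(C) (0*10*)(0*10*0*10*)*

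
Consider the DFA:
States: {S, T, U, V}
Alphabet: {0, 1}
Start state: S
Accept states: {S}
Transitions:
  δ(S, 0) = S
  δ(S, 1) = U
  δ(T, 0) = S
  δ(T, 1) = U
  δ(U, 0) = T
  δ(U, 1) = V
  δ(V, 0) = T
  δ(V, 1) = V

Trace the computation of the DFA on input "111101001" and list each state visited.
read '1': S → U
  read '1': U → V
  read '1': V → V
  read '1': V → V
  read '0': V → T
  read '1': T → U
  read '0': U → T
  read '0': T → S
  read '1': S → U
S -> U -> V -> V -> V -> T -> U -> T -> S -> U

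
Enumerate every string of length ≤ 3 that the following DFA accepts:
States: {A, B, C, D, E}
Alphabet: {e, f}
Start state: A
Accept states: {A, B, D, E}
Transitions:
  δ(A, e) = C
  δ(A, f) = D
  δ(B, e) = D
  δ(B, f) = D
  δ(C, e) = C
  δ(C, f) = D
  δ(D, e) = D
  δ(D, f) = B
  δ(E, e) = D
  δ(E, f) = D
ε, f, ef, fe, ff, eef, efe, eff, fee, fef, ffe, fff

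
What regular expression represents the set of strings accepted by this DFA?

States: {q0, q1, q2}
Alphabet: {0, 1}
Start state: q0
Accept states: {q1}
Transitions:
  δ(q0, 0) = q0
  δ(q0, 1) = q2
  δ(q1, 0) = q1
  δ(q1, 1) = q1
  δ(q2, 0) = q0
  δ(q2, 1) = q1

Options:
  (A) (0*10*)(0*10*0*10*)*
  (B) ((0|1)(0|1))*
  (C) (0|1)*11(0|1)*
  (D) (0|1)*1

Check each option against the DFA on short strings; one disagreement eliminates an option:
  (A) (0*10*)(0*10*0*10*)*: on '1' the DFA goes q0 → q2 and rejects (q2 ∉ Accept), but the regex matches it → eliminate
  (B) ((0|1)(0|1))*: on ε the DFA stays in q0 and rejects (q0 ∉ Accept), but the regex matches it → eliminate
  (C) (0|1)*11(0|1)*: agrees with the DFA on every string of length ≤ 6
  (D) (0|1)*1: on '1' the DFA goes q0 → q2 and rejects (q2 ∉ Accept), but the regex matches it → eliminate
Only (C) is consistent with the DFA.
(C) (0|1)*11(0|1)*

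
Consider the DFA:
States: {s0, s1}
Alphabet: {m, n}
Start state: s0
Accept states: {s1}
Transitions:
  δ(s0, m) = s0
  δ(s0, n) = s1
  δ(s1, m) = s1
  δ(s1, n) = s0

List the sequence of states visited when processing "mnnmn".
read 'm': s0 → s0
  read 'n': s0 → s1
  read 'n': s1 → s0
  read 'm': s0 → s0
  read 'n': s0 → s1
s0 -> s0 -> s1 -> s0 -> s0 -> s1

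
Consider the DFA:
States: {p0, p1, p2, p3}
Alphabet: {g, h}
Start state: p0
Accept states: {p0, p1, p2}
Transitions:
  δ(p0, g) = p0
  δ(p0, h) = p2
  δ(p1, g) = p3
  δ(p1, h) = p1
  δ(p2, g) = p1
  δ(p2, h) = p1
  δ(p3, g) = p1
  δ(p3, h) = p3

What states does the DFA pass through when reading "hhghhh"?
read 'h': p0 → p2
  read 'h': p2 → p1
  read 'g': p1 → p3
  read 'h': p3 → p3
  read 'h': p3 → p3
  read 'h': p3 → p3
p0 -> p2 -> p1 -> p3 -> p3 -> p3 -> p3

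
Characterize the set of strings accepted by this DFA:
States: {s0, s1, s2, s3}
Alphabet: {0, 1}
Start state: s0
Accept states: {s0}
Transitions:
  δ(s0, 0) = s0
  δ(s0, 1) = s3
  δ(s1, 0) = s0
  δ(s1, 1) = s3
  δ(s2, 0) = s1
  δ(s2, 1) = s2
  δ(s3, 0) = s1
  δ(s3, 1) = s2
Testing a few strings:
  '0' → accept
  '1001' → reject
  '0001' → reject
  '01' → reject
State roles: s0=value ≡ 0 (mod 4); s1=value ≡ 2 (mod 4); s2=value ≡ 3 (mod 4); s3=value ≡ 1 (mod 4)
All binary strings representing a multiple of 4 (read in base 2; leading zeros allowed and ε counts as 0)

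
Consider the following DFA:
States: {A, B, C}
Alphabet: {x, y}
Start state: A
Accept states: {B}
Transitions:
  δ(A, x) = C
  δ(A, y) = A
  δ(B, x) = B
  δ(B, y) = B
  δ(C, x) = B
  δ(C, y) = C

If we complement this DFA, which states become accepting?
Complement accept states = All states \ Original accept states
= {A, B, C} \ {B}
{A, C}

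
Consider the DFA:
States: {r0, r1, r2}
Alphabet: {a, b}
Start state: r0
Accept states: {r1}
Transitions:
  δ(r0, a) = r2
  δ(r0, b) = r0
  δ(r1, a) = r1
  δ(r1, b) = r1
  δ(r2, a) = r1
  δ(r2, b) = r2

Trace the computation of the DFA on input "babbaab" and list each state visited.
read 'b': r0 → r0
  read 'a': r0 → r2
  read 'b': r2 → r2
  read 'b': r2 → r2
  read 'a': r2 → r1
  read 'a': r1 → r1
  read 'b': r1 → r1
r0 -> r0 -> r2 -> r2 -> r2 -> r1 -> r1 -> r1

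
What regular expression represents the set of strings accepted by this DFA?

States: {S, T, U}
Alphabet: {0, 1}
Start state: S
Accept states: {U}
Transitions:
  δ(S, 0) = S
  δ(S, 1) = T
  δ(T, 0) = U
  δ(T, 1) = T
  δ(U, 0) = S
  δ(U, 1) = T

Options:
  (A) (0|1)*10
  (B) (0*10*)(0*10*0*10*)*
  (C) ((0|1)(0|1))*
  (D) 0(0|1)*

Check each option against the DFA on short strings; one disagreement eliminates an option:
  (A) (0|1)*10: agrees with the DFA on every string of length ≤ 6
  (B) (0*10*)(0*10*0*10*)*: on '1' the DFA goes S → T and rejects (T ∉ Accept), but the regex matches it → eliminate
  (C) ((0|1)(0|1))*: on ε the DFA stays in S and rejects (S ∉ Accept), but the regex matches it → eliminate
  (D) 0(0|1)*: on '0' the DFA goes S → S and rejects (S ∉ Accept), but the regex matches it → eliminate
Only (A) is consistent with the DFA.
(A) (0|1)*10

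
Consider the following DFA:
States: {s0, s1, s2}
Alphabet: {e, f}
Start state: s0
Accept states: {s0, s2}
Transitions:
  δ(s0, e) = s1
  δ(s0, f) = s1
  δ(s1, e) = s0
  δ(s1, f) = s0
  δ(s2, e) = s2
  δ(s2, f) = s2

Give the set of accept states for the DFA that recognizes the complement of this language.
Complement accept states = All states \ Original accept states
= {s0, s1, s2} \ {s0, s2}
{s1}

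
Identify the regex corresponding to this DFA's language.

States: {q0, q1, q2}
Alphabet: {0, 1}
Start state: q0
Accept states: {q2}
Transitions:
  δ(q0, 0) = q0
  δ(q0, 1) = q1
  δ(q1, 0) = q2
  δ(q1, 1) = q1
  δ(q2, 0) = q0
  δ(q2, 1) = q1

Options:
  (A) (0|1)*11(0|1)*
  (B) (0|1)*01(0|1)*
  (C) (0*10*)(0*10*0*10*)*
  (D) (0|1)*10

Check each option against the DFA on short strings; one disagreement eliminates an option:
  (A) (0|1)*11(0|1)*: on '10' the DFA goes q0 → q1 → q2 and accepts (q2 ∈ Accept), but the regex does not match it → eliminate
  (B) (0|1)*01(0|1)*: on '01' the DFA goes q0 → q0 → q1 and rejects (q1 ∉ Accept), but the regex matches it → eliminate
  (C) (0*10*)(0*10*0*10*)*: on '1' the DFA goes q0 → q1 and rejects (q1 ∉ Accept), but the regex matches it → eliminate
  (D) (0|1)*10: agrees with the DFA on every string of length ≤ 6
Only (D) is consistent with the DFA.
(D) (0|1)*10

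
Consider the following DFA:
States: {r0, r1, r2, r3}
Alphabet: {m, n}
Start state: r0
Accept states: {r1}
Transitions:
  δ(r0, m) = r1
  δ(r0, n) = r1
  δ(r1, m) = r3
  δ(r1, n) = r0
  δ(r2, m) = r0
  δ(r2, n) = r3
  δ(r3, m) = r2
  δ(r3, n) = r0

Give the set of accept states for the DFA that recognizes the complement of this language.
Complement accept states = All states \ Original accept states
= {r0, r1, r2, r3} \ {r1}
{r0, r2, r3}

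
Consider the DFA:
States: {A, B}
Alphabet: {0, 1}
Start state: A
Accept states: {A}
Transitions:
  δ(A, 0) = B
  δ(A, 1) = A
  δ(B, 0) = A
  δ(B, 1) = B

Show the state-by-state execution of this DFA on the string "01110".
read '0': A → B
  read '1': B → B
  read '1': B → B
  read '1': B → B
  read '0': B → A
A -> B -> B -> B -> B -> A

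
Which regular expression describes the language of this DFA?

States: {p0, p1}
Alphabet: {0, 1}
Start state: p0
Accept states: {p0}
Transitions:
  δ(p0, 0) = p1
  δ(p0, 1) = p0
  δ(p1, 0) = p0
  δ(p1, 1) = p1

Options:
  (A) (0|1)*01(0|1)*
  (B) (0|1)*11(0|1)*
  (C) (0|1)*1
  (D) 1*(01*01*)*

Check each option against the DFA on short strings; one disagreement eliminates an option:
  (A) (0|1)*01(0|1)*: on ε the DFA stays in p0 and accepts (p0 ∈ Accept), but the regex does not match it → eliminate
  (B) (0|1)*11(0|1)*: on ε the DFA stays in p0 and accepts (p0 ∈ Accept), but the regex does not match it → eliminate
  (C) (0|1)*1: on ε the DFA stays in p0 and accepts (p0 ∈ Accept), but the regex does not match it → eliminate
  (D) 1*(01*01*)*: agrees with the DFA on every string of length ≤ 6
Only (D) is consistent with the DFA.
(D) 1*(01*01*)*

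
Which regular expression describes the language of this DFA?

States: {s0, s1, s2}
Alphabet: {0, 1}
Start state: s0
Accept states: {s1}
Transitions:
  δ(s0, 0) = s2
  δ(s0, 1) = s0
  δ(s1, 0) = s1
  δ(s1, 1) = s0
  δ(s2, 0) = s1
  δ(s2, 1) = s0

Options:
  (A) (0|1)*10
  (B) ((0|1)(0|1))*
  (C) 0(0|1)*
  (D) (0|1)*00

Check each option against the DFA on short strings; one disagreement eliminates an option:
  (A) (0|1)*10: on '00' the DFA goes s0 → s2 → s1 and accepts (s1 ∈ Accept), but the regex does not match it → eliminate
  (B) ((0|1)(0|1))*: on ε the DFA stays in s0 and rejects (s0 ∉ Accept), but the regex matches it → eliminate
  (C) 0(0|1)*: on '0' the DFA goes s0 → s2 and rejects (s2 ∉ Accept), but the regex matches it → eliminate
  (D) (0|1)*00: agrees with the DFA on every string of length ≤ 6
Only (D) is consistent with the DFA.
(D) (0|1)*00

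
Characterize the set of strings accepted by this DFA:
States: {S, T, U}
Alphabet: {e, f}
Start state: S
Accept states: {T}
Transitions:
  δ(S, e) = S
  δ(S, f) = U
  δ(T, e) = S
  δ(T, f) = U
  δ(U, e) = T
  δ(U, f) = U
Testing a few strings:
  'ff' → reject
  'ef' → reject
  'eef' → reject
  'f' → reject
State roles: S=no suffix match; T=suffix is fe; U=one trailing f
All strings over {e,f} ending with fe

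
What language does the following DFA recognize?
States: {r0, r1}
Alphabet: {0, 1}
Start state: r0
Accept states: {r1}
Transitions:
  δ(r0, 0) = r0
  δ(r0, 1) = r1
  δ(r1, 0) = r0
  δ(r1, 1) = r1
Testing a few strings:
  '101' → accept
  '11' → accept
  '011' → accept
  '001' → accept
State roles: r0=last symbol not 1; r1=last symbol is 1
All binary strings ending with 1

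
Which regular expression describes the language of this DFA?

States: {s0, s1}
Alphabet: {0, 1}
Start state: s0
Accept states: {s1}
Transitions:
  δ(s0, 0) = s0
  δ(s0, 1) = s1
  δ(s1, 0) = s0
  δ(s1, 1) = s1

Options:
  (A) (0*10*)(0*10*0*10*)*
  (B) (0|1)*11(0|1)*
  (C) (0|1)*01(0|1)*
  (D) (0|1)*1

Check each option against the DFA on short strings; one disagreement eliminates an option:
  (A) (0*10*)(0*10*0*10*)*: on '10' the DFA goes s0 → s1 → s0 and rejects (s0 ∉ Accept), but the regex matches it → eliminate
  (B) (0|1)*11(0|1)*: on '1' the DFA goes s0 → s1 and accepts (s1 ∈ Accept), but the regex does not match it → eliminate
  (C) (0|1)*01(0|1)*: on '1' the DFA goes s0 → s1 and accepts (s1 ∈ Accept), but the regex does not match it → eliminate
  (D) (0|1)*1: agrees with the DFA on every string of length ≤ 6
Only (D) is consistent with the DFA.
(D) (0|1)*1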